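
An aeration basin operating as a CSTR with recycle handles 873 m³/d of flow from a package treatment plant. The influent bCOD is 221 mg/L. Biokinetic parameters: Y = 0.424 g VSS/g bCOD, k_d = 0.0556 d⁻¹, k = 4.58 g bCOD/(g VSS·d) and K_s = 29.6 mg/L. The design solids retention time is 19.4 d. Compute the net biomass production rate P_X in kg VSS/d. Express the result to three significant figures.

Effluent substrate depends only on kinetics and SRT: S = K_s(1 + k_d θ_c) / [θ_c(Yk − k_d) − 1] = 29.6 × (1 + 0.0556 × 19.4) / [19.4 × (0.424 × 4.58 − 0.0556) − 1] = 61.53 / 35.59 = 1.729 mg/L.
The observed yield is Y_obs = Y/(1 + k_d·θ_c) = 0.424 / (1 + 0.0556 × 19.4) = 0.424 / 2.079 = 0.2040 g VSS per g bCOD removed.
Q·(S₀ − S) = 873 × (221 − 1.73) × 10⁻³ = 191.4 kg/d removed.
So the net sludge growth is P_X = 0.2040 × 191.4 = 39.05 kg VSS/d.

P_X ≈ 39.0 kg VSS/d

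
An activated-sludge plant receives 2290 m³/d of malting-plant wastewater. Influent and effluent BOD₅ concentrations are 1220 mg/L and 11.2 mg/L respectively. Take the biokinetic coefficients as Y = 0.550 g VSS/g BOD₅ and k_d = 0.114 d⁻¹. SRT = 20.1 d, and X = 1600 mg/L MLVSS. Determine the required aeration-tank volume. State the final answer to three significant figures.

Steady-state biomass mass balance: V·X·(1 + k_d·θ_c) = Y·Q·(S₀ − S)·θ_c, so V = 0.550 × 2290 × (1220 − 11.2) × 20.1 / [1600 × (1 + 0.114 × 20.1)] = 3.06×10^7 / 5266 = 5811 m³.

V ≈ 5810 m³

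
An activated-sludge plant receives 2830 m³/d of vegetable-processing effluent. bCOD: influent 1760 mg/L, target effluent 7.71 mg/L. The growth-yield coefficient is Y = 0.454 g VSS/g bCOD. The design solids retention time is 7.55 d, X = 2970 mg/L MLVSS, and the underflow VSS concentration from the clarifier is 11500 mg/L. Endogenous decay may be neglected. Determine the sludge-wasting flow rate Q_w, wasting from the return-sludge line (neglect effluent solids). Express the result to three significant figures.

Q_w ≈ 196 m³/d

V·X = Y·Q·ΔS·θ_c gives V = 0.454 × 2830 × (1760 − 7.71) × 7.55 / 2970 = 5723 m³.
θ_c = V·X/(Q_w·X_r) when wasting from the recycle, so Q_w = V·X/(θ_c·X_r) = 5723 × 2970 / (7.55 × 11500) = 195.8 m³/d.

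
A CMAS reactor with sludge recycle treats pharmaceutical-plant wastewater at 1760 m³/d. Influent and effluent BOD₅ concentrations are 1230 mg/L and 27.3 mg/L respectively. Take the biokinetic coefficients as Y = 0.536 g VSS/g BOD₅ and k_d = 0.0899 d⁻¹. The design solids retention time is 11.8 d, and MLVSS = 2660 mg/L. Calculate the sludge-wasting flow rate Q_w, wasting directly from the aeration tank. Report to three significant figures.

Steady-state biomass mass balance: V·X·(1 + k_d·θ_c) = Y·Q·(S₀ − S)·θ_c, so V = 0.536 × 1760 × (1230 − 27.3) × 11.8 / [2660 × (1 + 0.0899 × 11.8)] = 1.34×10^7 / 5482 = 2442 m³.
For wasting at MLVSS concentration, Q_w = V/θ_c = 2442/11.8 = 207.0 m³/d.

Q_w ≈ 207 m³/d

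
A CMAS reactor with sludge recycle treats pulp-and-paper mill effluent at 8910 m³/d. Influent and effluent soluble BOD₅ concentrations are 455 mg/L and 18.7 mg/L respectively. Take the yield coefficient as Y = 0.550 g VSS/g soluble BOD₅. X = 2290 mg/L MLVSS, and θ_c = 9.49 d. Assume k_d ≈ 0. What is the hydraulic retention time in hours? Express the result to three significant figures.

V·X = Y·Q·ΔS·θ_c gives V = 0.550 × 8910 × (455 − 18.7) × 9.49 / 2290 = 8860 m³.
τ = V/Q = 8860/8910 = 0.9944 d, or 23.87 h.

τ ≈ 23.9 h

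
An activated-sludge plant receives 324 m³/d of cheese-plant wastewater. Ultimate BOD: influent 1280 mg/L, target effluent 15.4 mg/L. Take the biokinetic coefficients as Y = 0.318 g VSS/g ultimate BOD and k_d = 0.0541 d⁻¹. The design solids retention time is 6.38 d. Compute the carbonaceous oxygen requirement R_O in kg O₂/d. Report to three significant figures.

The observed yield is Y_obs = Y/(1 + k_d·θ_c) = 0.318 / (1 + 0.0541 × 6.38) = 0.318 / 1.345 = 0.2364 g VSS per g ultimate BOD removed.
Mass of ultimate BOD removed per day: Q(S₀ − S) = 324 × 1265 g/m³ = 409.7 kg/d.
Biomass synthesised: P_X = Y_obs × 409.7 = 96.86 kg VSS/d.
R_O = Q·ΔS − 1.42 P_X = 409.7 − 137.5 = 272.2 kg O₂/d.

R_O ≈ 272 kg O₂/d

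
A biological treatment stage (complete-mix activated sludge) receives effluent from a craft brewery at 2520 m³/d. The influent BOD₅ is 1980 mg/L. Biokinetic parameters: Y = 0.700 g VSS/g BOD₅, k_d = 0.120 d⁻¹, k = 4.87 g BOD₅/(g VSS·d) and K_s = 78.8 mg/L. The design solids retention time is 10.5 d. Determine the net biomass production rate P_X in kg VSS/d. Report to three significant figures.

P_X ≈ 1540 kg VSS/d

From the Monod/SRT balance for a CMAS, S = K_s·(1+k_d θ_c)/[θ_c·(Y k − k_d) − 1] = 78.8 × (1 + 0.120 × 10.5) / [10.5 × (0.700 × 4.87 − 0.120) − 1] = 178.1 / 33.53 = 5.311 mg/L.
The observed yield is Y_obs = Y/(1 + k_d·θ_c) = 0.700 / (1 + 0.120 × 10.5) = 0.700 / 2.260 = 0.3097 g VSS per g BOD₅ removed.
Q·(S₀ − S) = 2520 × (1980 − 5.31) × 10⁻³ = 4976 kg/d removed.
P_X = Y_obs · Q(S₀ − S) = 0.3097 × 4976 = 1541 kg VSS/d.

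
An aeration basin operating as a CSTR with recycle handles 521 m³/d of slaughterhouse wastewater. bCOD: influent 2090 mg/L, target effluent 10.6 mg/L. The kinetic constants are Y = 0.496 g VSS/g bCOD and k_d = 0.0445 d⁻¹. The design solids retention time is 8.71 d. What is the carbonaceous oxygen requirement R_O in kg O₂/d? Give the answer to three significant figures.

Y_obs = Y / (1 + k_d θ_c) = 0.496 / (1 + 0.0445 × 8.71) = 0.496 / 1.388 = 0.3575.
Substrate removed = Q·(S₀ − S) = 521 m³/d × (2090 − 10.6) g/m³ = 1.08×10^6 g/d = 1083 kg/d.
Net sludge production P_X = 0.3575 × 1083 = 387.3 kg VSS/d.
R_O = Q·ΔS − 1.42 P_X = 1083 − 549.9 = 533.5 kg O₂/d.

R_O ≈ 533 kg O₂/d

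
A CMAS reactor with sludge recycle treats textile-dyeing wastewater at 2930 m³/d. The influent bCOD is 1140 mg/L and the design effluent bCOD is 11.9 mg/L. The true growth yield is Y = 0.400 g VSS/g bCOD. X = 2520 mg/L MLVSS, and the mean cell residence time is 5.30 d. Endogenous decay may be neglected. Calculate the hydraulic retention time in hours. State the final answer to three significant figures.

τ ≈ 22.8 h

With k_d = 0 the design equation reduces to V = Y Q (S₀−S) θ_c / X = 0.400 × 2930 × (1140 − 11.9) × 5.30 / 2520 = 2781 m³.
Hydraulic retention time τ = V/Q = 2781 / 2930 = 0.9490 d = 22.78 h.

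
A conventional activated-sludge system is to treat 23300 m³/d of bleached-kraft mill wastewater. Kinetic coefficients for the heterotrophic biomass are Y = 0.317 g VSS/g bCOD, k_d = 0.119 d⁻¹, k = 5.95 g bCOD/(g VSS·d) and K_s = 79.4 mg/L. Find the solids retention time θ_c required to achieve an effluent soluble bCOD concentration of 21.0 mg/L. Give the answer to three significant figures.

At the target effluent, Y k S/(K_s+S) = 0.317×5.95×21.0/100.4 = 0.3945 d⁻¹.
Then 1/θ_c = μ − k_d = 0.3945 − 0.119 = 0.2755 d⁻¹, giving θ_c = 3.630 d.

θ_c ≈ 3.63 d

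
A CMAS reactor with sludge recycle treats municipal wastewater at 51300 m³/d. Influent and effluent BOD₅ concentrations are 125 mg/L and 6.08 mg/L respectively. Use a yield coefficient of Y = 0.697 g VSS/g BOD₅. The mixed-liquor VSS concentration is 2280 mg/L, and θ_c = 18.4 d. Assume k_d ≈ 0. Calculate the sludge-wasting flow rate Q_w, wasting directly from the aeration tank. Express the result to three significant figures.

Q_w ≈ 1860 m³/d

Biomass mass balance (decay neglected): V·X = Y·Q·(S₀ − S)·θ_c, so V = 0.697 × 51300 × (125 − 6.08) × 18.4 / 2280 = 34315 m³.
With mixed-liquor wasting, θ_c = V/Q_w, so Q_w = V/θ_c = 34315/18.4 = 1865 m³/d.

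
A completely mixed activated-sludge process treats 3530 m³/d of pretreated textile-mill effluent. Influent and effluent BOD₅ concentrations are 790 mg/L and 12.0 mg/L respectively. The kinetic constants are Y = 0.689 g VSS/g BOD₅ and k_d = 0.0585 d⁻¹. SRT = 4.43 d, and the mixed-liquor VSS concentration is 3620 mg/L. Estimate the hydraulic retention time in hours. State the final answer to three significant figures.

Steady-state biomass mass balance: V·X·(1 + k_d·θ_c) = Y·Q·(S₀ − S)·θ_c, so V = 0.689 × 3530 × (790 − 12.0) × 4.43 / [3620 × (1 + 0.0585 × 4.43)] = 8.38×10^6 / 4558 = 1839 m³.
τ = V/Q = 1839/3530 = 0.5210 d, or 12.50 h.

τ ≈ 12.5 h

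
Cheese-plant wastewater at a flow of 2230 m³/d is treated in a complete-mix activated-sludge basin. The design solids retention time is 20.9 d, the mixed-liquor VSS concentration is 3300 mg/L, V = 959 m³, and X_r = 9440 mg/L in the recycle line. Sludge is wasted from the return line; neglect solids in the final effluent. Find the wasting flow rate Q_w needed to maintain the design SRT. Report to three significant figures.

Q_w = (V·X)/(θ_c X_r) = 959.0 × 3300 / (20.9 × 9440) = 16.04 m³/d.

Q_w ≈ 16.0 m³/d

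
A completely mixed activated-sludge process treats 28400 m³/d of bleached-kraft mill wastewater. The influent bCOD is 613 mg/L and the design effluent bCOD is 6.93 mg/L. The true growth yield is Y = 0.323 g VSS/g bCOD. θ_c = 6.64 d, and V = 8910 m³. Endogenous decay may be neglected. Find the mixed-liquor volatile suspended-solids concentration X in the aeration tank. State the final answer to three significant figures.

Without decay, X = Y Q (S₀−S) θ_c / V = 0.323 × 28400 × (613 − 6.93) × 6.64 / 8910 = 4143 mg/L.

X ≈ 4140 mg/L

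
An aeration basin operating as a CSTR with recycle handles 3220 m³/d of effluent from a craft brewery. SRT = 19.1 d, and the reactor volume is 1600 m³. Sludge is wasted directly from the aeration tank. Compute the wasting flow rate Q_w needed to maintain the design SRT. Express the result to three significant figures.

With mixed-liquor wasting, θ_c = V/Q_w, so Q_w = V/θ_c = 1600/19.1 = 83.77 m³/d.

Q_w ≈ 83.8 m³/d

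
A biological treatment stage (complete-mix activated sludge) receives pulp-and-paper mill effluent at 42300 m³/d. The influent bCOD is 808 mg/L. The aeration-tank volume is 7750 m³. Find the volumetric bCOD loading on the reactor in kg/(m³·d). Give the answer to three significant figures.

L_v ≈ 4.41 kg bCOD/(m³·d)

Volumetric loading L_v = Q·S₀ / V = 42300 × 808 g/m³ / 7750 m³ = 4410 g/(m³·d) = 4.410 kg bCOD/(m³·d).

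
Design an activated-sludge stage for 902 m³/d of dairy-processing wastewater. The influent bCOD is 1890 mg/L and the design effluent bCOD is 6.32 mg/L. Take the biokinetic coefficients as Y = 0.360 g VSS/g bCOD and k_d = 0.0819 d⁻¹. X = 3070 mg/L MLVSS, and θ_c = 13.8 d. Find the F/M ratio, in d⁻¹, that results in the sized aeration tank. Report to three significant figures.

F/M ≈ 0.430 d⁻¹

Rearranging the biomass balance for a CMAS with decay, V = Y·Q·ΔS·θ_c / [X·(1+k_d θ_c)] = 0.360 × 902 × (1890 − 6.32) × 13.8 / [3070 × (1 + 0.0819 × 13.8)] = 8.44×10^6 / 6540 = 1291 m³.
F/M = applied load / biomass = Q·S₀/(V·X) = 902 × 1890 / (1291 × 3070) = 0.4302 d⁻¹.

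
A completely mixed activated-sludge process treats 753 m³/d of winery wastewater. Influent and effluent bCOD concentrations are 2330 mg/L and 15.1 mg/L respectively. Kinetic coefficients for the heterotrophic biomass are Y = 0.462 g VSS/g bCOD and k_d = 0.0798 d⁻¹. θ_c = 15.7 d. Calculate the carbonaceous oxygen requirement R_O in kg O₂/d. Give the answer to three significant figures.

The observed yield is Y_obs = Y/(1 + k_d·θ_c) = 0.462 / (1 + 0.0798 × 15.7) = 0.462 / 2.253 = 0.2051 g VSS per g bCOD removed.
Q·(S₀ − S) = 753 × (2330 − 15.1) × 10⁻³ = 1743 kg/d removed.
Biomass synthesised: P_X = Y_obs × 1743 = 357.5 kg VSS/d.
R_O = Q·ΔS − 1.42 P_X = 1743 − 507.6 = 1236 kg O₂/d.

R_O ≈ 1240 kg O₂/d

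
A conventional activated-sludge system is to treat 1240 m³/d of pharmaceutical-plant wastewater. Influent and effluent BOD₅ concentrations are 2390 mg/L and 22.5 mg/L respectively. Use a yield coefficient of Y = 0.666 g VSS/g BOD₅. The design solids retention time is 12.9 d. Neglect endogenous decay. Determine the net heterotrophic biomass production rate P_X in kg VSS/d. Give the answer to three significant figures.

Since k_d ≈ 0, Y_obs = Y = 0.666 g VSS/g BOD₅.
ΔS = 2390 − 22.5 = 2368 mg/L, so the substrate removal rate is 1240 × 2368/1000 = 2936 kg BOD₅/d.
Biomass produced: P_X = Y_obs·Q·ΔS = 0.6660 × 2936 ≈ 1955 kg VSS/d.

P_X ≈ 1960 kg VSS/d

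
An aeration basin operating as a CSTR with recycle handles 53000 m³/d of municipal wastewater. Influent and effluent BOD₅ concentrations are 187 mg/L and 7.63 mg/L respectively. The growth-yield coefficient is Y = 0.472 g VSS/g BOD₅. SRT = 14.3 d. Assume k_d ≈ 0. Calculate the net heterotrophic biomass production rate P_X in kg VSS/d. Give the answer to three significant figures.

No decay correction is needed, so Y_obs = Y = 0.472.
ΔS = 187 − 7.63 = 179.4 mg/L, so the substrate removal rate is 53000 × 179.4/1000 = 9507 kg BOD₅/d.
Net biomass production P_X = Y_obs × Q·(S₀ − S) = 0.4720 × 9507 = 4487 kg VSS/d.

P_X ≈ 4490 kg VSS/d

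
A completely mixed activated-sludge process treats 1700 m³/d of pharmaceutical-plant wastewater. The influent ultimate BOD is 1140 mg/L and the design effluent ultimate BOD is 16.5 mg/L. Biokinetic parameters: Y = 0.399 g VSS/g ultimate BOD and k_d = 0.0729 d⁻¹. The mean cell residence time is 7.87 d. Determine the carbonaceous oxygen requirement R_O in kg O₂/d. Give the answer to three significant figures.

R_O ≈ 1220 kg O₂/d

Correct the yield for decay: Y_obs = Y/(1 + k_d θ_c) = 0.399 / (1 + 0.0729 × 7.87) = 0.399 / 1.574 = 0.2535.
Q·(S₀ − S) = 1700 × (1140 − 16.5) × 10⁻³ = 1910 kg/d removed.
P_X = Y_obs·Q·(S₀ − S) = 0.2535 × 1910 = 484.2 kg VSS/d.
R_O = Q·ΔS − 1.42 P_X = 1910 − 687.6 = 1222 kg O₂/d.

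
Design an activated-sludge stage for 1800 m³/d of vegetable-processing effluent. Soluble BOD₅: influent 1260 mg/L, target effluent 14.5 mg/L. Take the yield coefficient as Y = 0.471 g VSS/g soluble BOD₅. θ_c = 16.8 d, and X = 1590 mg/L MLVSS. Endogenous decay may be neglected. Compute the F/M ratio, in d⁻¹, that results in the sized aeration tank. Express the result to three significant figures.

F/M ≈ 0.128 d⁻¹

V·X = Y·Q·ΔS·θ_c gives V = 0.471 × 1800 × (1260 − 14.5) × 16.8 / 1590 = 11157 m³.
Food-to-microorganism ratio F/M = Q S₀ / (V X) = 1800 × 1260 / (11157 × 1590) = 0.1278 d⁻¹.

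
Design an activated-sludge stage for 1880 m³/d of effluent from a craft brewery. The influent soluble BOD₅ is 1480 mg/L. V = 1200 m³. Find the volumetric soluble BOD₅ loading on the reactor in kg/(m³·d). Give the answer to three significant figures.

L_v = Q S₀ / V = 1880 × 1480 × 10⁻³ / 1200 = 2.319 kg/(m³·d).

L_v ≈ 2.32 kg soluble BOD₅/(m³·d)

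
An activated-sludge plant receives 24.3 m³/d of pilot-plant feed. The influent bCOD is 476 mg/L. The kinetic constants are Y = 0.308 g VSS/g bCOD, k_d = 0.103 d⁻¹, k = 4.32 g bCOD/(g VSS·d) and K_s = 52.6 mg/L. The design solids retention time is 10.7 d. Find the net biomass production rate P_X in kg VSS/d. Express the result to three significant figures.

P_X ≈ 1.66 kg VSS/d

From the Monod/SRT balance for a CMAS, S = K_s·(1+k_d θ_c)/[θ_c·(Y k − k_d) − 1] = 52.6 × (1 + 0.103 × 10.7) / [10.7 × (0.308 × 4.32 − 0.103) − 1] = 110.6 / 12.13 = 9.112 mg/L.
Observed yield with endogenous decay: Y_obs = Y / (1 + k_d·θ_c) = 0.308 / (1 + 0.103 × 10.7) = 0.308 / 2.102 = 0.1465 g VSS/g bCOD.
Mass of bCOD removed per day: Q(S₀ − S) = 24.3 × 466.9 g/m³ = 11.35 kg/d.
Net biomass production P_X = Y_obs × Q·(S₀ − S) = 0.1465 × 11.35 = 1.662 kg VSS/d.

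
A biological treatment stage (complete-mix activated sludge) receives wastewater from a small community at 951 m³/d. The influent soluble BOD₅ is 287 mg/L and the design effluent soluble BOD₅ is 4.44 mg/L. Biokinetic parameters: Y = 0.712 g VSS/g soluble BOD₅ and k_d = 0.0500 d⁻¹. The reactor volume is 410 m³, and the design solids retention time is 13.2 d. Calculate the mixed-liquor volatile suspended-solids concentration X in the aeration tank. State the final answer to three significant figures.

From V·X·(1 + k_d·θ_c) = Y·Q·(S₀ − S)·θ_c: X = 0.712 × 951 × (287 − 4.44) × 13.2 / [410 × (1 + 0.0500 × 13.2)] = 3711 mg/L.

X ≈ 3710 mg/L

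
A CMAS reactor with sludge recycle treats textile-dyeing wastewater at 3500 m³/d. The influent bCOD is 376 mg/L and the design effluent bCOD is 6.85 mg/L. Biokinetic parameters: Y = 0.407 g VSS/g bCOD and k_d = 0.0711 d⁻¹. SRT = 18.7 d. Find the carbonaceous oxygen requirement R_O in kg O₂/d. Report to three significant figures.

R_O ≈ 971 kg O₂/d

Y_obs = Y / (1 + k_d θ_c) = 0.407 / (1 + 0.0711 × 18.7) = 0.407 / 2.330 = 0.1747.
Mass of bCOD removed per day: Q(S₀ − S) = 3500 × 369.1 g/m³ = 1292 kg/d.
P_X = Y_obs·Q·(S₀ − S) = 0.1747 × 1292 = 225.7 kg VSS/d.
Carbonaceous O₂ demand = substrate oxidised − cell-mass equivalent = 1292 − 1.42 × 225.7 = 971.5 kg O₂/d.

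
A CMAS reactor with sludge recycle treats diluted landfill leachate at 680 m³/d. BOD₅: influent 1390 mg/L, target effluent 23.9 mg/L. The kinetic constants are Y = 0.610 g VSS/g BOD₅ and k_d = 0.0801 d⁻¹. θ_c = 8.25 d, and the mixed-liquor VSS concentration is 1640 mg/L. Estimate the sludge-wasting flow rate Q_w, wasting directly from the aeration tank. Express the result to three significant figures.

Q_w ≈ 208 m³/d

Steady-state biomass mass balance: V·X·(1 + k_d·θ_c) = Y·Q·(S₀ − S)·θ_c, so V = 0.610 × 680 × (1390 − 23.9) × 8.25 / [1640 × (1 + 0.0801 × 8.25)] = 4.67×10^6 / 2724 = 1716 m³.
For wasting at MLVSS concentration, Q_w = V/θ_c = 1716/8.25 = 208.0 m³/d.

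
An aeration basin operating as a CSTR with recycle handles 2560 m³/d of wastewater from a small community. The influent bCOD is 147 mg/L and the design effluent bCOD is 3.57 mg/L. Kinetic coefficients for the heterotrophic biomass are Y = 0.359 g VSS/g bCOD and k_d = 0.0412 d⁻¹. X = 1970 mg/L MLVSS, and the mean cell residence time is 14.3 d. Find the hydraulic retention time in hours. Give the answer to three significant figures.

Rearranging the biomass balance for a CMAS with decay, V = Y·Q·ΔS·θ_c / [X·(1+k_d θ_c)] = 0.359 × 2560 × (147 − 3.57) × 14.3 / [1970 × (1 + 0.0412 × 14.3)] = 1.88×10^6 / 3131 = 602.1 m³.
Hydraulic retention time τ = V/Q = 602.1 / 2560 = 0.2352 d = 5.645 h.

τ ≈ 5.64 h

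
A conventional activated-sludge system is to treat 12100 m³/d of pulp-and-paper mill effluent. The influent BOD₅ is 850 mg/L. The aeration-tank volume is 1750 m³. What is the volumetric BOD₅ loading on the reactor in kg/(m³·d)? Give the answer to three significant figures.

L_v ≈ 5.88 kg BOD₅/(m³·d)

Volumetric loading L_v = Q·S₀ / V = 12100 × 850 g/m³ / 1750 m³ = 5877 g/(m³·d) = 5.877 kg BOD₅/(m³·d).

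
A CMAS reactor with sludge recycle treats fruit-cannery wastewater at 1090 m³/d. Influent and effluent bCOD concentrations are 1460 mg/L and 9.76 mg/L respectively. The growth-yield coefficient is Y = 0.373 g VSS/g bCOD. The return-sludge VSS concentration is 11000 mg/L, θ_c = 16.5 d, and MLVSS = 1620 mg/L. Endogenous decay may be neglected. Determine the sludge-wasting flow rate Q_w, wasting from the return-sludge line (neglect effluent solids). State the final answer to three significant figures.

Q_w ≈ 53.6 m³/d

With k_d = 0 the design equation reduces to V = Y Q (S₀−S) θ_c / X = 0.373 × 1090 × (1460 − 9.76) × 16.5 / 1620 = 6005 m³.
Wasting from the return line (neglecting effluent solids): Q_w = V·X / (θ_c·X_r) = 6005 × 1620 / (16.5 × 11000) = 53.60 m³/d.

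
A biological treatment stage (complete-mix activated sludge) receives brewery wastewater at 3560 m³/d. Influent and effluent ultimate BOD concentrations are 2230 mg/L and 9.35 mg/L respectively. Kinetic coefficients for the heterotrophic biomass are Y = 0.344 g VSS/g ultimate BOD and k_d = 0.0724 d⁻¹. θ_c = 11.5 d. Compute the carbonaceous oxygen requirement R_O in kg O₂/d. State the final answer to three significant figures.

Observed yield with endogenous decay: Y_obs = Y / (1 + k_d·θ_c) = 0.344 / (1 + 0.0724 × 11.5) = 0.344 / 1.833 = 0.1877 g VSS/g ultimate BOD.
Substrate removed = Q·(S₀ − S) = 3560 m³/d × (2230 − 9.35) g/m³ = 7.91×10^6 g/d = 7906 kg/d.
Net sludge production P_X = 0.1877 × 7906 = 1484 kg VSS/d.
R_O = Q·ΔS − 1.42 P_X = 7906 − 2107 = 5798 kg O₂/d.

R_O ≈ 5800 kg O₂/d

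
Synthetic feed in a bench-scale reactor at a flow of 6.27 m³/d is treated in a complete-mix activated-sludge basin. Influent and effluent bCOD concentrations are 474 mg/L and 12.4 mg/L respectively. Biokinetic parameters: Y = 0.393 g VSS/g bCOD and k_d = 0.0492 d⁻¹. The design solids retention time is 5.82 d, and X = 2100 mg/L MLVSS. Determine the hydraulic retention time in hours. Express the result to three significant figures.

τ ≈ 9.38 h

Rearranging the biomass balance for a CMAS with decay, V = Y·Q·ΔS·θ_c / [X·(1+k_d θ_c)] = 0.393 × 6.27 × (474 − 12.4) × 5.82 / [2100 × (1 + 0.0492 × 5.82)] = 6.62×10^3 / 2701 = 2.451 m³.
HRT = V/Q = 2.451 m³ / 6.27 m³·d⁻¹ = 0.3908 d × 24 = 9.380 h.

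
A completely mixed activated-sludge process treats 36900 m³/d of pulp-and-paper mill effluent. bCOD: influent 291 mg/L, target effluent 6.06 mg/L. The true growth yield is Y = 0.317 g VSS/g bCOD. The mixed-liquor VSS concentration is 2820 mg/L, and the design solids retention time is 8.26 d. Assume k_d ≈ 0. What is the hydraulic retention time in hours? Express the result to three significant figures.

τ ≈ 6.35 h

With k_d = 0 the design equation reduces to V = Y Q (S₀−S) θ_c / X = 0.317 × 36900 × (291 − 6.06) × 8.26 / 2820 = 9763 m³.
HRT = V/Q = 9763 m³ / 36900 m³·d⁻¹ = 0.2646 d × 24 = 6.350 h.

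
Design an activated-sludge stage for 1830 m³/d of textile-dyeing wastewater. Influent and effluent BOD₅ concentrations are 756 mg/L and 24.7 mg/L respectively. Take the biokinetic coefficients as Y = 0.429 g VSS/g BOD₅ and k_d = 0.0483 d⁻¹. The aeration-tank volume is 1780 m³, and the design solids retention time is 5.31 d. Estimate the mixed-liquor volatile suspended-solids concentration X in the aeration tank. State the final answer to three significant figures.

Solving the biomass balance for X: X = Y Q (S₀−S) θ_c / [V (1+k_d θ_c)] = 0.429 × 1830 × (756 − 24.7) × 5.31 / [1780 × (1 + 0.0483 × 5.31)] = 1363 mg/L.

X ≈ 1360 mg/L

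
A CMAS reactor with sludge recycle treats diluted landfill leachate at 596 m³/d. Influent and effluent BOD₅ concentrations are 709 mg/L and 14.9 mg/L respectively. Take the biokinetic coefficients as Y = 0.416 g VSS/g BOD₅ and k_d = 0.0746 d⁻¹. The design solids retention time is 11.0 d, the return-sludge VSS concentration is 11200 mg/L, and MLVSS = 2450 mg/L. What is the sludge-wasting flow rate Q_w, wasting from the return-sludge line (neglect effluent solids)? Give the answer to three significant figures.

Steady-state biomass mass balance: V·X·(1 + k_d·θ_c) = Y·Q·(S₀ − S)·θ_c, so V = 0.416 × 596 × (709 − 14.9) × 11.0 / [2450 × (1 + 0.0746 × 11.0)] = 1.89×10^6 / 4460 = 424.4 m³.
Q_w = (V·X)/(θ_c X_r) = 424.4 × 2450 / (11.0 × 11200) = 8.440 m³/d.

Q_w ≈ 8.44 m³/d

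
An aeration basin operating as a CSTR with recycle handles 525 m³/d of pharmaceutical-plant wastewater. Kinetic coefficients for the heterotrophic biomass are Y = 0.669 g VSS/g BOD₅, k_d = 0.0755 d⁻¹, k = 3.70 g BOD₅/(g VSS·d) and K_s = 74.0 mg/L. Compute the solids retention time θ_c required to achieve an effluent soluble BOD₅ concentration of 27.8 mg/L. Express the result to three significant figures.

From 1/θ_c = Y·k·S/(K_s + S) − k_d: Y·k·S/(K_s+S) = 0.669 × 3.70 × 27.8 / (74.0 + 27.8) = 0.6760 d⁻¹.
θ_c = 1/(μ − k_d) = 1/(0.6760 − 0.0755) = 1/0.6005 = 1.665 d.

θ_c ≈ 1.67 d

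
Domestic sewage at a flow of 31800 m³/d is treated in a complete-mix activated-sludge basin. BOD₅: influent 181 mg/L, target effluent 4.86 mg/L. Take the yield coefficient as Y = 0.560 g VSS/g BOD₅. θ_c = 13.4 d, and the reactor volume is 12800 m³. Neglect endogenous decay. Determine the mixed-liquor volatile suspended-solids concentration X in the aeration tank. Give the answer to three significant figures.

From V·X = Y·Q·(S₀ − S)·θ_c (decay neglected): X = 0.560 × 31800 × (181 − 4.86) × 13.4 / 12800 = 3284 mg/L.

X ≈ 3280 mg/L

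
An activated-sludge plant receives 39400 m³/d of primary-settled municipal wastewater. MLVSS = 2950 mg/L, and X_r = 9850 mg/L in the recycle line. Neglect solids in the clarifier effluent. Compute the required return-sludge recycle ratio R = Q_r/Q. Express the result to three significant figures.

R ≈ 0.428

Solids balance on the clarifier gives (1+R)X = R·X_r, so R = X/(X_r − X) = 2950 / (9850 − 2950) = 0.4275.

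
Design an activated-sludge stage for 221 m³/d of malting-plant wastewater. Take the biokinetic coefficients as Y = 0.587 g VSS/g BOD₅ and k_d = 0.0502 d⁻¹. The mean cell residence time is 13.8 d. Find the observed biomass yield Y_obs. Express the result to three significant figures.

Y_obs ≈ 0.347 g VSS/g BOD₅

The observed yield is Y_obs = Y/(1 + k_d·θ_c) = 0.587 / (1 + 0.0502 × 13.8) = 0.587 / 1.693 = 0.3468 g VSS per g BOD₅ removed.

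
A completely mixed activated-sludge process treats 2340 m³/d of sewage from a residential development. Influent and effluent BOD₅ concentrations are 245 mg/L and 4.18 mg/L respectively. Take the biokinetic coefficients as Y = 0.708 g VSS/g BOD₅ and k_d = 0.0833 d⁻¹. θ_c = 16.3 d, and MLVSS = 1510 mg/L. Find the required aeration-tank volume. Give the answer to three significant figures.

From the SRT design equation V = Y Q (S₀−S) θ_c / [X (1 + k_d θ_c)] = 0.708 × 2340 × (245 − 4.18) × 16.3 / [1510 × (1 + 0.0833 × 16.3)] = 6.5×10^6 / 3560 = 1827 m³.

V ≈ 1830 m³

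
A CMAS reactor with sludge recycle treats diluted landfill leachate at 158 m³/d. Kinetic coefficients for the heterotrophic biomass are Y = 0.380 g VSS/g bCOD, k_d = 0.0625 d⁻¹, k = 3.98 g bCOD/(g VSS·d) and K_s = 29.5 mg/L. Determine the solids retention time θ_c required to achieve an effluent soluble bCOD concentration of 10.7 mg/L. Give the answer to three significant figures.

From 1/θ_c = Y·k·S/(K_s + S) − k_d: Y·k·S/(K_s+S) = 0.380 × 3.98 × 10.7 / (29.5 + 10.7) = 0.4026 d⁻¹.
Then 1/θ_c = μ − k_d = 0.4026 − 0.0625 = 0.3401 d⁻¹, giving θ_c = 2.941 d.

θ_c ≈ 2.94 d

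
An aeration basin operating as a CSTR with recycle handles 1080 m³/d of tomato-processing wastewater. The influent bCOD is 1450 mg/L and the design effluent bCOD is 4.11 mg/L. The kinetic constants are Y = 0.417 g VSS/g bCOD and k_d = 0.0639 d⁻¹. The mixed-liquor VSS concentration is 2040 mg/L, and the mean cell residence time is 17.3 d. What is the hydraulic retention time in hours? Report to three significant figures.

τ ≈ 58.3 h

Steady-state biomass mass balance: V·X·(1 + k_d·θ_c) = Y·Q·(S₀ − S)·θ_c, so V = 0.417 × 1080 × (1450 − 4.11) × 17.3 / [2040 × (1 + 0.0639 × 17.3)] = 1.13×10^7 / 4295 = 2623 m³.
τ = V/Q = 2623/1080 = 2.429 d, or 58.28 h.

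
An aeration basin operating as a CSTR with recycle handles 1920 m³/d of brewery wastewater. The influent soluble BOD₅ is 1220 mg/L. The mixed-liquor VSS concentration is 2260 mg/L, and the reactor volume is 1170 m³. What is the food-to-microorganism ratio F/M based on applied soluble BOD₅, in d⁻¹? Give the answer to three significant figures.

F/M ≈ 0.886 d⁻¹

F/M = Q·S₀ / (V·X) = 1920 × 1220 / (1170 × 2260) = 0.8859 g soluble BOD₅·(g VSS·d)⁻¹.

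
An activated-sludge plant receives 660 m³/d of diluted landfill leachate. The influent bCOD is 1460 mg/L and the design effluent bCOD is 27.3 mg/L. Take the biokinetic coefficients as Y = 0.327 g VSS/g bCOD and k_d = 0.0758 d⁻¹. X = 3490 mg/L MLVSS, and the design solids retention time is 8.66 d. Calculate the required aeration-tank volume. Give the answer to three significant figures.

From the SRT design equation V = Y Q (S₀−S) θ_c / [X (1 + k_d θ_c)] = 0.327 × 660 × (1460 − 27.3) × 8.66 / [3490 × (1 + 0.0758 × 8.66)] = 2.68×10^6 / 5781 = 463.2 m³.

V ≈ 463 m³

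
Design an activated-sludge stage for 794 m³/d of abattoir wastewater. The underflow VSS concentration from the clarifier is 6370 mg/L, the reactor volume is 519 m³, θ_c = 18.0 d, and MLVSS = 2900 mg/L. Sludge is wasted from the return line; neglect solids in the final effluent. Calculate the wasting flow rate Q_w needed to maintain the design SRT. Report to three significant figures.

Q_w = (V·X)/(θ_c X_r) = 519.0 × 2900 / (18.0 × 6370) = 13.13 m³/d.

Q_w ≈ 13.1 m³/d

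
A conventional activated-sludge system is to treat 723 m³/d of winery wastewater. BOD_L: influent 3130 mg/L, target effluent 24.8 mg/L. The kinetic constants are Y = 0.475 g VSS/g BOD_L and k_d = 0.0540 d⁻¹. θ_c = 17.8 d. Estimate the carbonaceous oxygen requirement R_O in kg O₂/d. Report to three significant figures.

The observed yield is Y_obs = Y/(1 + k_d·θ_c) = 0.475 / (1 + 0.0540 × 17.8) = 0.475 / 1.961 = 0.2422 g VSS per g BOD_L removed.
Substrate removed = Q·(S₀ − S) = 723 m³/d × (3130 − 24.8) g/m³ = 2.25×10^6 g/d = 2245 kg/d.
Net sludge production P_X = 0.2422 × 2245 = 543.8 kg VSS/d.
R_O = Q·ΔS − 1.42 P_X = 2245 − 772.1 = 1473 kg O₂/d.

R_O ≈ 1470 kg O₂/d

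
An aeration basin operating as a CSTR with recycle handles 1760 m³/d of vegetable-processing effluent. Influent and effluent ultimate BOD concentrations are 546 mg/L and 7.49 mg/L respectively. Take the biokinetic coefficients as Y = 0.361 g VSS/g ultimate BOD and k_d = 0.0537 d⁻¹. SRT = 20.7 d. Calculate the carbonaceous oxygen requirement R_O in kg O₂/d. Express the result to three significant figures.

Observed yield with endogenous decay: Y_obs = Y / (1 + k_d·θ_c) = 0.361 / (1 + 0.0537 × 20.7) = 0.361 / 2.112 = 0.1710 g VSS/g ultimate BOD.
Q·(S₀ − S) = 1760 × (546 − 7.49) × 10⁻³ = 947.8 kg/d removed.
Net sludge production P_X = 0.1710 × 947.8 = 162.0 kg VSS/d.
Carbonaceous O₂ demand = substrate oxidised − cell-mass equivalent = 947.8 − 1.42 × 162.0 = 717.7 kg O₂/d.

R_O ≈ 718 kg O₂/d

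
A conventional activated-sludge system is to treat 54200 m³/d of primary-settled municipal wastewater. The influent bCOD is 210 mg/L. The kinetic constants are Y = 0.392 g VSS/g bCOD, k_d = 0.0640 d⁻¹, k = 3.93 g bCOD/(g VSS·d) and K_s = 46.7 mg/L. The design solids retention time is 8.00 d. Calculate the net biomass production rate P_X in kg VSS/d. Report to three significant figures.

For a completely mixed reactor with recycle the Lawrence–McCarty relation gives S = K_s·(1 + k_d·θ_c) / [θ_c·(Y·k − k_d) − 1] = 46.7 × (1 + 0.0640 × 8.00) / [8.00 × (0.392 × 3.93 − 0.0640) − 1] = 70.61 / 10.81 = 6.530 mg/L.
Correct the yield for decay: Y_obs = Y/(1 + k_d θ_c) = 0.392 / (1 + 0.0640 × 8.00) = 0.392 / 1.512 = 0.2593.
Substrate removed = Q·(S₀ − S) = 54200 m³/d × (210 − 6.53) g/m³ = 1.1×10^7 g/d = 11028 kg/d.
So the net sludge growth is P_X = 0.2593 × 11028 = 2859 kg VSS/d.

P_X ≈ 2860 kg VSS/d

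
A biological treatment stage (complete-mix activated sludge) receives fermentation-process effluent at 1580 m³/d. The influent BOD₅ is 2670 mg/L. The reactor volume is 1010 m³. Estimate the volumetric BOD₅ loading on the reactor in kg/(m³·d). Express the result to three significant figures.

L_v ≈ 4.18 kg BOD₅/(m³·d)

Applied BOD₅ load per unit volume = Q·S₀/V = (1580 × 2670/1000)/1010 = 4.177 kg BOD₅·m⁻³·d⁻¹.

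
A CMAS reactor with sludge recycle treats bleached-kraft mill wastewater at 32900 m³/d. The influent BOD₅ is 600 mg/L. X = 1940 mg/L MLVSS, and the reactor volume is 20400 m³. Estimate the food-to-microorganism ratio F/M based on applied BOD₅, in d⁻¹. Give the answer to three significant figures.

F/M = Q·S₀ / (V·X) = 32900 × 600 / (20400 × 1940) = 0.4988 g BOD₅·(g VSS·d)⁻¹.

F/M ≈ 0.499 d⁻¹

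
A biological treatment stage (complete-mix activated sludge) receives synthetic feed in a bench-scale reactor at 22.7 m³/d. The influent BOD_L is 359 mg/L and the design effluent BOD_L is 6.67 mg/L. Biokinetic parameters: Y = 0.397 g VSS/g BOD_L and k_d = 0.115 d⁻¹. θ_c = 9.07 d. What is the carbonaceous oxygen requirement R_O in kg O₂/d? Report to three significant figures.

The observed yield is Y_obs = Y/(1 + k_d·θ_c) = 0.397 / (1 + 0.115 × 9.07) = 0.397 / 2.043 = 0.1943 g VSS per g BOD_L removed.
Q·(S₀ − S) = 22.7 × (359 − 6.67) × 10⁻³ = 7.998 kg/d removed.
Net sludge production P_X = 0.1943 × 7.998 = 1.554 kg VSS/d.
R_O = Q·ΔS − 1.42 P_X = 7.998 − 2.207 = 5.791 kg O₂/d.

R_O ≈ 5.79 kg O₂/d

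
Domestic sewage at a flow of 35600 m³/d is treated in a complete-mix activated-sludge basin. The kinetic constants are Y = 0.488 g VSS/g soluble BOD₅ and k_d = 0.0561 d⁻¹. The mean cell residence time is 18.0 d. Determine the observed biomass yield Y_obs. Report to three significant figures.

The observed yield is Y_obs = Y/(1 + k_d·θ_c) = 0.488 / (1 + 0.0561 × 18.0) = 0.488 / 2.010 = 0.2428 g VSS per g soluble BOD₅ removed.

Y_obs ≈ 0.243 g VSS/g soluble BOD₅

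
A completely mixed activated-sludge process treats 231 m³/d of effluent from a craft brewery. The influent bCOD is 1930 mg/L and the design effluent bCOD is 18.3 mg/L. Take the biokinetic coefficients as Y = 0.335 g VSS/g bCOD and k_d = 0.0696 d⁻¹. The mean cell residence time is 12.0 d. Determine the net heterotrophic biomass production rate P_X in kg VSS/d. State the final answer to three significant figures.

P_X ≈ 80.6 kg VSS/d

The observed yield is Y_obs = Y/(1 + k_d·θ_c) = 0.335 / (1 + 0.0696 × 12.0) = 0.335 / 1.835 = 0.1825 g VSS per g bCOD removed.
Q·(S₀ − S) = 231 × (1930 − 18.3) × 10⁻³ = 441.6 kg/d removed.
P_X = Y_obs · Q(S₀ − S) = 0.1825 × 441.6 = 80.61 kg VSS/d.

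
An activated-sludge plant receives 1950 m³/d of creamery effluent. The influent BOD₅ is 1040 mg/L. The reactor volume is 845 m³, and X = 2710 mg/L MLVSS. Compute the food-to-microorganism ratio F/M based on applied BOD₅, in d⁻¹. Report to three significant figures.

F/M ≈ 0.886 d⁻¹

F/M = applied load / biomass = Q·S₀/(V·X) = 1950 × 1040 / (845.0 × 2710) = 0.8856 d⁻¹.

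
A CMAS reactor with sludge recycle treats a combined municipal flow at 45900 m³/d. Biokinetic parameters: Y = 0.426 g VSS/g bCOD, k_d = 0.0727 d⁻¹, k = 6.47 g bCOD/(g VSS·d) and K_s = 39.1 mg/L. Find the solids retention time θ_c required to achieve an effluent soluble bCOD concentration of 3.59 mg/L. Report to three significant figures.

θ_c ≈ 6.29 d

Specific growth rate at S = 3.59 mg/L: μ = YkS/(K_s+S) = 0.426·6.47·3.59/(39.1+3.59) = 0.2318 d⁻¹.
θ_c = 1/(μ − k_d) = 1/(0.2318 − 0.0727) = 1/0.1591 = 6.286 d.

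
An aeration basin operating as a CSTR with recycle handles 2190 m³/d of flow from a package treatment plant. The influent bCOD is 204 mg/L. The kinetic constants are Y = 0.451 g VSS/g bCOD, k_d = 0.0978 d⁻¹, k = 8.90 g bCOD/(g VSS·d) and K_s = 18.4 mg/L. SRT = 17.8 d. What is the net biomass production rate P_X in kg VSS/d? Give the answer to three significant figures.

P_X ≈ 73.2 kg VSS/d

From the Monod/SRT balance for a CMAS, S = K_s·(1+k_d θ_c)/[θ_c·(Y k − k_d) − 1] = 18.4 × (1 + 0.0978 × 17.8) / [17.8 × (0.451 × 8.90 − 0.0978) − 1] = 50.43 / 68.71 = 0.7340 mg/L.
Y_obs = Y / (1 + k_d θ_c) = 0.451 / (1 + 0.0978 × 17.8) = 0.451 / 2.741 = 0.1645.
Substrate removed = Q·(S₀ − S) = 2190 m³/d × (204 − 0.734) g/m³ = 4.45×10^5 g/d = 445.2 kg/d.
So the net sludge growth is P_X = 0.1645 × 445.2 = 73.25 kg VSS/d.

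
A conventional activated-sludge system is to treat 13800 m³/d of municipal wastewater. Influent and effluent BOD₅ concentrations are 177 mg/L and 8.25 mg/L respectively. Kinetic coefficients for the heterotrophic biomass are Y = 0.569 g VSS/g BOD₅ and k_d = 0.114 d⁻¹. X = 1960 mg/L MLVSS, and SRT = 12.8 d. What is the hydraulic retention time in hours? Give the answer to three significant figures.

Steady-state biomass mass balance: V·X·(1 + k_d·θ_c) = Y·Q·(S₀ − S)·θ_c, so V = 0.569 × 13800 × (177 − 8.25) × 12.8 / [1960 × (1 + 0.114 × 12.8)] = 1.7×10^7 / 4820 = 3519 m³.
τ = V/Q = 3519/13800 = 0.2550 d, or 6.120 h.

τ ≈ 6.12 h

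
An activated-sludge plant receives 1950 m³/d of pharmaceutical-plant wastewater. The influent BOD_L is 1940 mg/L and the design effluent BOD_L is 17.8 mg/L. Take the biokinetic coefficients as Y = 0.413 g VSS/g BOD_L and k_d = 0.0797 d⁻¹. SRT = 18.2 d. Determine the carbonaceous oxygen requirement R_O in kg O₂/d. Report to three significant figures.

R_O ≈ 2850 kg O₂/d

Correct the yield for decay: Y_obs = Y/(1 + k_d θ_c) = 0.413 / (1 + 0.0797 × 18.2) = 0.413 / 2.451 = 0.1685.
Substrate removed = Q·(S₀ − S) = 1950 m³/d × (1940 − 17.8) g/m³ = 3.75×10^6 g/d = 3748 kg/d.
Net sludge production P_X = 0.1685 × 3748 = 631.7 kg VSS/d.
R_O = Q·(S₀ − S) − 1.42·P_X = 3748 − 1.42 × 631.7 = 2851 kg O₂/d.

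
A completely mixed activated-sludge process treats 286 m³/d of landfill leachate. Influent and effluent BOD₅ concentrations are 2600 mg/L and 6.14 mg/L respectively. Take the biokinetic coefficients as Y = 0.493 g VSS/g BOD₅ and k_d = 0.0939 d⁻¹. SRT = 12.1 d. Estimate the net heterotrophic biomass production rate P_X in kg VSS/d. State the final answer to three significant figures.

Correct the yield for decay: Y_obs = Y/(1 + k_d θ_c) = 0.493 / (1 + 0.0939 × 12.1) = 0.493 / 2.136 = 0.2308.
Q·(S₀ − S) = 286 × (2600 − 6.14) × 10⁻³ = 741.8 kg/d removed.
Net biomass production P_X = Y_obs × Q·(S₀ − S) = 0.2308 × 741.8 = 171.2 kg VSS/d.

P_X ≈ 171 kg VSS/d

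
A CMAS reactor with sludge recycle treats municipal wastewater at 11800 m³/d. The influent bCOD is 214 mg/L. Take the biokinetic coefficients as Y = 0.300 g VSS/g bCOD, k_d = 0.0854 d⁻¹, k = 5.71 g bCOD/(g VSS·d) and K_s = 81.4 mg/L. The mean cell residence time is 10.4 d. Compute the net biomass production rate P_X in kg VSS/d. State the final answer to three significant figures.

P_X ≈ 383 kg VSS/d

From the Monod/SRT balance for a CMAS, S = K_s·(1+k_d θ_c)/[θ_c·(Y k − k_d) − 1] = 81.4 × (1 + 0.0854 × 10.4) / [10.4 × (0.300 × 5.71 − 0.0854) − 1] = 153.7 / 15.93 = 9.650 mg/L.
Correct the yield for decay: Y_obs = Y/(1 + k_d θ_c) = 0.300 / (1 + 0.0854 × 10.4) = 0.300 / 1.888 = 0.1589.
Substrate removed = Q·(S₀ − S) = 11800 m³/d × (214 − 9.65) g/m³ = 2.41×10^6 g/d = 2411 kg/d.
P_X = Y_obs · Q(S₀ − S) = 0.1589 × 2411 = 383.1 kg VSS/d.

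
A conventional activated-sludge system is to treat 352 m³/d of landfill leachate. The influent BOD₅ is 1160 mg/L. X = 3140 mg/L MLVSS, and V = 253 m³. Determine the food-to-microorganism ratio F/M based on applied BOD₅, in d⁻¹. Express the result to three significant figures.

F/M ≈ 0.514 d⁻¹

Food-to-microorganism ratio F/M = Q S₀ / (V X) = 352 × 1160 / (253.0 × 3140) = 0.5140 d⁻¹.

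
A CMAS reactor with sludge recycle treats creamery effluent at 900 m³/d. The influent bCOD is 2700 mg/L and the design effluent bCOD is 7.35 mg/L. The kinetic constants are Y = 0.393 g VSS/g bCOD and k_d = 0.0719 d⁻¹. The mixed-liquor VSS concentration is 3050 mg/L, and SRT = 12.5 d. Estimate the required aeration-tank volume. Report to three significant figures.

V ≈ 2060 m³

From the SRT design equation V = Y Q (S₀−S) θ_c / [X (1 + k_d θ_c)] = 0.393 × 900 × (2700 − 7.35) × 12.5 / [3050 × (1 + 0.0719 × 12.5)] = 1.19×10^7 / 5791 = 2056 m³.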